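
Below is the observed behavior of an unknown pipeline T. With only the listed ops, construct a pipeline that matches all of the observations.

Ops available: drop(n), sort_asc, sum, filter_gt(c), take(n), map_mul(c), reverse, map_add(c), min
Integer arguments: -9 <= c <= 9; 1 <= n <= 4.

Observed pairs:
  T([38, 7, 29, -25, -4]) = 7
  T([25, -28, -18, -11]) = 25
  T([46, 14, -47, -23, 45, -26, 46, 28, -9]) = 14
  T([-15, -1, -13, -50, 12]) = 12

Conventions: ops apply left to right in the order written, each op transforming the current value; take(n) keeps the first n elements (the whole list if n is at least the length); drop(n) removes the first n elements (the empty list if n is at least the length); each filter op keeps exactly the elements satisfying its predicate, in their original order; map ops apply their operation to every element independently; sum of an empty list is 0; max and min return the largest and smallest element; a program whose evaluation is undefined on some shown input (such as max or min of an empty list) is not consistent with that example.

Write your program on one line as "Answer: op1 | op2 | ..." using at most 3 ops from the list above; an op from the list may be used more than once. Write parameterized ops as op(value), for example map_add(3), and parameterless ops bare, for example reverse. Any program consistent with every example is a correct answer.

filter_gt(3) | min

Check, running the answer program on each example:
  [38, 7, 29, -25, -4] -> [38, 7, 29] -> 7
  [25, -28, -18, -11] -> [25] -> 25
  [46, 14, -47, -23, 45, -26, 46, 28, -9] -> [46, 14, 45, 46, 28] -> 14
  [-15, -1, -13, -50, 12] -> [12] -> 12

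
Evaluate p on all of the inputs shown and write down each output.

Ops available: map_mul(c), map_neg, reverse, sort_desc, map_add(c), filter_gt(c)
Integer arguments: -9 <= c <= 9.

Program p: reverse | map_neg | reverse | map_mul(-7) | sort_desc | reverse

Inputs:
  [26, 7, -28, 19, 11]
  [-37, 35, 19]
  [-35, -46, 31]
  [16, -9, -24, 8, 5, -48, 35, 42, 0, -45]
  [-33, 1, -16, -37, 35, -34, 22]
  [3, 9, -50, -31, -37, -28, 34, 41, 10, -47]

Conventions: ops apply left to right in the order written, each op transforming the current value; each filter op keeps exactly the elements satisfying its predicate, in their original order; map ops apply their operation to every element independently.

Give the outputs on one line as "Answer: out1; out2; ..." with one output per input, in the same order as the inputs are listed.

Execution, op by op:
  [26, 7, -28, 19, 11] -> [11, 19, -28, 7, 26] -> [-11, -19, 28, -7, -26] -> [-26, -7, 28, -19, -11] -> [182, 49, -196, 133, 77] -> [182, 133, 77, 49, -196] -> [-196, 49, 77, 133, 182]
  [-37, 35, 19] -> [19, 35, -37] -> [-19, -35, 37] -> [37, -35, -19] -> [-259, 245, 133] -> [245, 133, -259] -> [-259, 133, 245]
  [-35, -46, 31] -> [31, -46, -35] -> [-31, 46, 35] -> [35, 46, -31] -> [-245, -322, 217] -> [217, -245, -322] -> [-322, -245, 217]
  [16, -9, -24, 8, 5, -48, 35, 42, 0, -45] -> [-45, 0, 42, 35, -48, 5, 8, -24, -9, 16] -> [45, 0, -42, -35, 48, -5, -8, 24, 9, -16] -> [-16, 9, 24, -8, -5, 48, -35, -42, 0, 45] -> [112, -63, -168, 56, 35, -336, 245, 294, 0, -315] -> [294, 245, 112, 56, 35, 0, -63, -168, -315, -336] -> [-336, -315, -168, -63, 0, 35, 56, 112, 245, 294]
  [-33, 1, -16, -37, 35, -34, 22] -> [22, -34, 35, -37, -16, 1, -33] -> [-22, 34, -35, 37, 16, -1, 33] -> [33, -1, 16, 37, -35, 34, -22] -> [-231, 7, -112, -259, 245, -238, 154] -> [245, 154, 7, -112, -231, -238, -259] -> [-259, -238, -231, -112, 7, 154, 245]
  [3, 9, -50, -31, -37, -28, 34, 41, 10, -47] -> [-47, 10, 41, 34, -28, -37, -31, -50, 9, 3] -> [47, -10, -41, -34, 28, 37, 31, 50, -9, -3] -> [-3, -9, 50, 31, 37, 28, -34, -41, -10, 47] -> [21, 63, -350, -217, -259, -196, 238, 287, 70, -329] -> [287, 238, 70, 63, 21, -196, -217, -259, -329, -350] -> [-350, -329, -259, -217, -196, 21, 63, 70, 238, 287]

[-196, 49, 77, 133, 182]; [-259, 133, 245]; [-322, -245, 217]; [-336, -315, -168, -63, 0, 35, 56, 112, 245, 294]; [-259, -238, -231, -112, 7, 154, 245]; [-350, -329, -259, -217, -196, 21, 63, 70, 238, 287]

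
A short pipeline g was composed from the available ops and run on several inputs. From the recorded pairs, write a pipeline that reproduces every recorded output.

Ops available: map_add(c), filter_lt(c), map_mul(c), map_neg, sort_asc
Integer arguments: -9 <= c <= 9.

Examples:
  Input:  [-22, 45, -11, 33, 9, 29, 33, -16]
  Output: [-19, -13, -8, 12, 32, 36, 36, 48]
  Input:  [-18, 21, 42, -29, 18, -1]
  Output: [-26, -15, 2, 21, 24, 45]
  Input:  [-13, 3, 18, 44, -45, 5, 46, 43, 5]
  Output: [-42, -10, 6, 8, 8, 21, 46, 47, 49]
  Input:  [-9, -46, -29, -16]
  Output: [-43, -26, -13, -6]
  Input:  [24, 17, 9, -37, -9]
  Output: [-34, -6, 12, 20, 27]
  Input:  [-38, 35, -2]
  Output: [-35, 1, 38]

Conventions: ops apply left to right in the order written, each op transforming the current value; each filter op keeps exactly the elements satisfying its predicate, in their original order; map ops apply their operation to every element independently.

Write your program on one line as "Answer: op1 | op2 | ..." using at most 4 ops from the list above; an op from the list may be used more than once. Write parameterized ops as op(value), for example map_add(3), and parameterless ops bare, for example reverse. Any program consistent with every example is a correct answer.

sort_asc | map_add(1) | map_add(2)

Check, running the answer program on each example:
  [-22, 45, -11, 33, 9, 29, 33, -16] -> [-22, -16, -11, 9, 29, 33, 33, 45] -> [-21, -15, -10, 10, 30, 34, 34, 46] -> [-19, -13, -8, 12, 32, 36, 36, 48]
  [-18, 21, 42, -29, 18, -1] -> [-29, -18, -1, 18, 21, 42] -> [-28, -17, 0, 19, 22, 43] -> [-26, -15, 2, 21, 24, 45]
  [-13, 3, 18, 44, -45, 5, 46, 43, 5] -> [-45, -13, 3, 5, 5, 18, 43, 44, 46] -> [-44, -12, 4, 6, 6, 19, 44, 45, 47] -> [-42, -10, 6, 8, 8, 21, 46, 47, 49]
  [-9, -46, -29, -16] -> [-46, -29, -16, -9] -> [-45, -28, -15, -8] -> [-43, -26, -13, -6]
  [24, 17, 9, -37, -9] -> [-37, -9, 9, 17, 24] -> [-36, -8, 10, 18, 25] -> [-34, -6, 12, 20, 27]
  [-38, 35, -2] -> [-38, -2, 35] -> [-37, -1, 36] -> [-35, 1, 38]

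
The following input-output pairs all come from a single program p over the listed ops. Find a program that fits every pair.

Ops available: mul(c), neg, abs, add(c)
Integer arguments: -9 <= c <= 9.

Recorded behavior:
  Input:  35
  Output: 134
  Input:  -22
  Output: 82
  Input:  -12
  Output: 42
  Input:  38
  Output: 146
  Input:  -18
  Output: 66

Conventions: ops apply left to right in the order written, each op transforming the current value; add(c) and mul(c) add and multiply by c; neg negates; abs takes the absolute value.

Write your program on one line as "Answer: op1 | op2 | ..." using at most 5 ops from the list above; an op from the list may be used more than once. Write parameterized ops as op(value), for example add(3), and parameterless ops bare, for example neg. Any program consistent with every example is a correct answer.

neg | mul(4) | abs | add(-6)

Check, running the answer program on each example:
  35 -> -35 -> -140 -> 140 -> 134
  -22 -> 22 -> 88 -> 88 -> 82
  -12 -> 12 -> 48 -> 48 -> 42
  38 -> -38 -> -152 -> 152 -> 146
  -18 -> 18 -> 72 -> 72 -> 66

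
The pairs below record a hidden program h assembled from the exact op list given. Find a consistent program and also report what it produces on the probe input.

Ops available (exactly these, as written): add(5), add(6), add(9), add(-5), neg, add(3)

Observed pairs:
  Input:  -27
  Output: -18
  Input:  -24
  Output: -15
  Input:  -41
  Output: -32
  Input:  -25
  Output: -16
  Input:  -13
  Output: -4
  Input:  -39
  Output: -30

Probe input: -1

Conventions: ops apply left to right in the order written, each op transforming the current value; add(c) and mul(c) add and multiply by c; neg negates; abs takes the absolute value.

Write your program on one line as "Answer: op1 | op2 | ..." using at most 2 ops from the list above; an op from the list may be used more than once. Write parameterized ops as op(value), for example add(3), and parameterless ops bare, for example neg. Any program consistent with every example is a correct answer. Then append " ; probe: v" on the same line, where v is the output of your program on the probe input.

add(6) | add(3) ; probe: 8

Check, running the answer program on each example:
  -27 -> -21 -> -18
  -24 -> -18 -> -15
  -41 -> -35 -> -32
  -25 -> -19 -> -16
  -13 -> -7 -> -4
  -39 -> -33 -> -30
  probe: -1 -> 5 -> 8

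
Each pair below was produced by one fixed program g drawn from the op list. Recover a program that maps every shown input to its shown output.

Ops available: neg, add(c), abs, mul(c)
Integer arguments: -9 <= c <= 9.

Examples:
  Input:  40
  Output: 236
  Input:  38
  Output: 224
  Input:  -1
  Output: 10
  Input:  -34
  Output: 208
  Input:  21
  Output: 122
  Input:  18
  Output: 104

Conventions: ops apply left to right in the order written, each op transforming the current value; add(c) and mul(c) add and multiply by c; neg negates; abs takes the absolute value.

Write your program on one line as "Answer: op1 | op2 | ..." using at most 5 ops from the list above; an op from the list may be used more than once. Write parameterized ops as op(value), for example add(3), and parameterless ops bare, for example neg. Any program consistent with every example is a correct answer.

mul(3) | mul(2) | add(-4) | abs

Check, running the answer program on each example:
  40 -> 120 -> 240 -> 236 -> 236
  38 -> 114 -> 228 -> 224 -> 224
  -1 -> -3 -> -6 -> -10 -> 10
  -34 -> -102 -> -204 -> -208 -> 208
  21 -> 63 -> 126 -> 122 -> 122
  18 -> 54 -> 108 -> 104 -> 104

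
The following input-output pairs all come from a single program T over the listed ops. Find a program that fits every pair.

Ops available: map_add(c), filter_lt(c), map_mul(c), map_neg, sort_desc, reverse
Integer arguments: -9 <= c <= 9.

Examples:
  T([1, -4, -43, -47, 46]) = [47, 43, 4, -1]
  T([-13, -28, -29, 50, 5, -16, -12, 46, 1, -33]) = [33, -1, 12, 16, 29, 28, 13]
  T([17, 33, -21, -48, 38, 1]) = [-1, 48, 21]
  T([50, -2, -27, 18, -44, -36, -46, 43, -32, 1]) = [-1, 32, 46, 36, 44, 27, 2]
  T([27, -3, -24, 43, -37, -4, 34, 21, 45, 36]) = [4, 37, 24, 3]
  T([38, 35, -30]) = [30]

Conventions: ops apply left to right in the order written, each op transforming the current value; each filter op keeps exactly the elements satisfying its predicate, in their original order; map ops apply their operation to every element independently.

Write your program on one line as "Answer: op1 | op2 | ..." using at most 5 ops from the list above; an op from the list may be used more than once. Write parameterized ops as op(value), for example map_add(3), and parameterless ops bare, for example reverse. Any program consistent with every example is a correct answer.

filter_lt(8) | reverse | filter_lt(5) | map_neg

Check, running the answer program on each example:
  [1, -4, -43, -47, 46] -> [1, -4, -43, -47] -> [-47, -43, -4, 1] -> [-47, -43, -4, 1] -> [47, 43, 4, -1]
  [-13, -28, -29, 50, 5, -16, -12, 46, 1, -33] -> [-13, -28, -29, 5, -16, -12, 1, -33] -> [-33, 1, -12, -16, 5, -29, -28, -13] -> [-33, 1, -12, -16, -29, -28, -13] -> [33, -1, 12, 16, 29, 28, 13]
  [17, 33, -21, -48, 38, 1] -> [-21, -48, 1] -> [1, -48, -21] -> [1, -48, -21] -> [-1, 48, 21]
  [50, -2, -27, 18, -44, -36, -46, 43, -32, 1] -> [-2, -27, -44, -36, -46, -32, 1] -> [1, -32, -46, -36, -44, -27, -2] -> [1, -32, -46, -36, -44, -27, -2] -> [-1, 32, 46, 36, 44, 27, 2]
  [27, -3, -24, 43, -37, -4, 34, 21, 45, 36] -> [-3, -24, -37, -4] -> [-4, -37, -24, -3] -> [-4, -37, -24, -3] -> [4, 37, 24, 3]
  [38, 35, -30] -> [-30] -> [-30] -> [-30] -> [30]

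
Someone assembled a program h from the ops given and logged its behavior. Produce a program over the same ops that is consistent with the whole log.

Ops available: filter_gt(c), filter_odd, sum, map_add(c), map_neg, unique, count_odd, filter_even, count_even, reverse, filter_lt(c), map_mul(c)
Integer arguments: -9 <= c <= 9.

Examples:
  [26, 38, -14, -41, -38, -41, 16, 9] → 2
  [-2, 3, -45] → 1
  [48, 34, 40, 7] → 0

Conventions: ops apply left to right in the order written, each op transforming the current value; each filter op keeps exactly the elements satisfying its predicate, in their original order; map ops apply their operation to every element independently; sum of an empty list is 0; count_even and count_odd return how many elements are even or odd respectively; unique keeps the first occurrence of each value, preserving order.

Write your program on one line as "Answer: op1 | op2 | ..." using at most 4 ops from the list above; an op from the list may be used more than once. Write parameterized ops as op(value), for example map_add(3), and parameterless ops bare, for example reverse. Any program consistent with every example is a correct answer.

filter_lt(-1) | filter_even | count_even

Check, running the answer program on each example:
  [26, 38, -14, -41, -38, -41, 16, 9] -> [-14, -41, -38, -41] -> [-14, -38] -> 2
  [-2, 3, -45] -> [-2, -45] -> [-2] -> 1
  [48, 34, 40, 7] -> [] -> [] -> 0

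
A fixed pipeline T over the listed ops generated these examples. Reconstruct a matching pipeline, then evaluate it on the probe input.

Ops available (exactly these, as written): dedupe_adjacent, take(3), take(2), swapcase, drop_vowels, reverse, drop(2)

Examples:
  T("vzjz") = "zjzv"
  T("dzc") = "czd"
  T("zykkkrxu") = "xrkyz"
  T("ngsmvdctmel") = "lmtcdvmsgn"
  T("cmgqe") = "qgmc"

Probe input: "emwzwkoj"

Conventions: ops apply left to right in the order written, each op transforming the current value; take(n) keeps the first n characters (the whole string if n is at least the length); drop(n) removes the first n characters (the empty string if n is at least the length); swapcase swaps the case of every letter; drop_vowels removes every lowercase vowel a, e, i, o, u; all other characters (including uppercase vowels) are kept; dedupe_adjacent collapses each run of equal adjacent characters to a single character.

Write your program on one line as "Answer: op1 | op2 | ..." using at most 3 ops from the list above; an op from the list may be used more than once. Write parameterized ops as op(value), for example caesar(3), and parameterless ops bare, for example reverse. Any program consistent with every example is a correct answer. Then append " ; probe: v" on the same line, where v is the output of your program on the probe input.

drop_vowels | dedupe_adjacent | reverse ; probe: "jkwzwm"

Check, running the answer program on each example:
  "vzjz" -> "vzjz" -> "vzjz" -> "zjzv"
  "dzc" -> "dzc" -> "dzc" -> "czd"
  "zykkkrxu" -> "zykkkrx" -> "zykrx" -> "xrkyz"
  "ngsmvdctmel" -> "ngsmvdctml" -> "ngsmvdctml" -> "lmtcdvmsgn"
  "cmgqe" -> "cmgq" -> "cmgq" -> "qgmc"
  probe: "emwzwkoj" -> "mwzwkj" -> "mwzwkj" -> "jkwzwm"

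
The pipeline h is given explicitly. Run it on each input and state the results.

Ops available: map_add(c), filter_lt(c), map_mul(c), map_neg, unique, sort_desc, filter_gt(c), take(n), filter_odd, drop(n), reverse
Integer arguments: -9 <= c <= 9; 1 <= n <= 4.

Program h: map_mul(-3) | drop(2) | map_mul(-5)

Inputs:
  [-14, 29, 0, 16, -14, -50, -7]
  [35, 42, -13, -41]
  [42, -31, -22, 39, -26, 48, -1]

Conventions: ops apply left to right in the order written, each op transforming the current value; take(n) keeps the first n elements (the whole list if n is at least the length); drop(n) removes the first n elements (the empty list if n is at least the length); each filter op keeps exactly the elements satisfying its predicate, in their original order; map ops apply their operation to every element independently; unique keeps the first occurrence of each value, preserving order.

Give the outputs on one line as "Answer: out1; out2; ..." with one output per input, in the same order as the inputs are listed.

[0, 240, -210, -750, -105]; [-195, -615]; [-330, 585, -390, 720, -15]

Execution, op by op:
  [-14, 29, 0, 16, -14, -50, -7] -> [42, -87, 0, -48, 42, 150, 21] -> [0, -48, 42, 150, 21] -> [0, 240, -210, -750, -105]
  [35, 42, -13, -41] -> [-105, -126, 39, 123] -> [39, 123] -> [-195, -615]
  [42, -31, -22, 39, -26, 48, -1] -> [-126, 93, 66, -117, 78, -144, 3] -> [66, -117, 78, -144, 3] -> [-330, 585, -390, 720, -15]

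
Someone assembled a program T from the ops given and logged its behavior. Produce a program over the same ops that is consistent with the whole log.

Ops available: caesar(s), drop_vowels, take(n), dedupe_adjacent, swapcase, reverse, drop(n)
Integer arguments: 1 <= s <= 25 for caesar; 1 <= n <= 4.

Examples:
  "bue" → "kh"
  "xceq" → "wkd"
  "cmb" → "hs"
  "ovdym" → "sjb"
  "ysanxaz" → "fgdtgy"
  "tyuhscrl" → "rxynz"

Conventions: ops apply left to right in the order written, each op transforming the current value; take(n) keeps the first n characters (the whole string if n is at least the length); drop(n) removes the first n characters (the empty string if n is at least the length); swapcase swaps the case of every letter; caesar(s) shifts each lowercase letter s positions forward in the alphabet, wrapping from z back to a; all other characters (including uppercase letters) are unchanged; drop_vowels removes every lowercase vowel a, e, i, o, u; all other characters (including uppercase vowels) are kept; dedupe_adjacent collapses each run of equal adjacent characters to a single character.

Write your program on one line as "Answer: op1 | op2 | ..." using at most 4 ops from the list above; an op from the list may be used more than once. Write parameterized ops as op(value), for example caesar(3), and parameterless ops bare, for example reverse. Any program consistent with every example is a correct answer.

caesar(6) | drop_vowels | reverse

Check, running the answer program on each example:
  "bue" -> "hak" -> "hk" -> "kh"
  "xceq" -> "dikw" -> "dkw" -> "wkd"
  "cmb" -> "ish" -> "sh" -> "hs"
  "ovdym" -> "ubjes" -> "bjs" -> "sjb"
  "ysanxaz" -> "eygtdgf" -> "ygtdgf" -> "fgdtgy"
  "tyuhscrl" -> "zeanyixr" -> "znyxr" -> "rxynz"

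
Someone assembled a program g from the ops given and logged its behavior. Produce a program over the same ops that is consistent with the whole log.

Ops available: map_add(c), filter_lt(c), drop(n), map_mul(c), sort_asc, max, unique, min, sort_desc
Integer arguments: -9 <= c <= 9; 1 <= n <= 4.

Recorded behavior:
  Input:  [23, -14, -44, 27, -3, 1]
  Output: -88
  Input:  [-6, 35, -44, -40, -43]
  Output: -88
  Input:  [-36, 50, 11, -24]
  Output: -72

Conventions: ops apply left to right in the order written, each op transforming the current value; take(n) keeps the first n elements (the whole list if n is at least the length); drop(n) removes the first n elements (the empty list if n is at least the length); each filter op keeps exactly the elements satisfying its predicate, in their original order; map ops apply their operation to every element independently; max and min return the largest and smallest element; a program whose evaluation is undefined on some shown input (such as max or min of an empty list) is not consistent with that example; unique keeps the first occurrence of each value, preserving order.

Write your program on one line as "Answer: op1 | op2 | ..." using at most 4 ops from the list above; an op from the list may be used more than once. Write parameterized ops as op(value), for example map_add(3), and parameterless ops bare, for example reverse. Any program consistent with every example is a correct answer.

map_mul(2) | sort_desc | sort_asc | min

Check, running the answer program on each example:
  [23, -14, -44, 27, -3, 1] -> [46, -28, -88, 54, -6, 2] -> [54, 46, 2, -6, -28, -88] -> [-88, -28, -6, 2, 46, 54] -> -88
  [-6, 35, -44, -40, -43] -> [-12, 70, -88, -80, -86] -> [70, -12, -80, -86, -88] -> [-88, -86, -80, -12, 70] -> -88
  [-36, 50, 11, -24] -> [-72, 100, 22, -48] -> [100, 22, -48, -72] -> [-72, -48, 22, 100] -> -72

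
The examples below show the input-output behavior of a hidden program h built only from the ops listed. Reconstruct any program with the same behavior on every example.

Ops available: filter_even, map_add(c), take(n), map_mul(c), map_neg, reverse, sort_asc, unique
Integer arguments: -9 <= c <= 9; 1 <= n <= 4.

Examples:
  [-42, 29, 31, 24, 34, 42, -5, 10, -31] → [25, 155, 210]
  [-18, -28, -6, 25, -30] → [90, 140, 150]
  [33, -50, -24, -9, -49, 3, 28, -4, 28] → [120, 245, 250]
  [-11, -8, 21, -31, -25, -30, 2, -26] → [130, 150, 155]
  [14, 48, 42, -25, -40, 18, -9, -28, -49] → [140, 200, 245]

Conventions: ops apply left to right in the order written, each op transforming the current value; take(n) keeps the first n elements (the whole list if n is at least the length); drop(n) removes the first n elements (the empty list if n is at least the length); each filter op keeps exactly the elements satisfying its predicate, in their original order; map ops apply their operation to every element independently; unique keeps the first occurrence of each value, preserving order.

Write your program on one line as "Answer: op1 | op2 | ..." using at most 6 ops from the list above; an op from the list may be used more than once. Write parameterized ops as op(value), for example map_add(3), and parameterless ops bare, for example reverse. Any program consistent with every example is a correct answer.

sort_asc | map_mul(-5) | unique | take(3) | sort_asc

Check, running the answer program on each example:
  [-42, 29, 31, 24, 34, 42, -5, 10, -31] -> [-42, -31, -5, 10, 24, 29, 31, 34, 42] -> [210, 155, 25, -50, -120, -145, -155, -170, -210] -> [210, 155, 25, -50, -120, -145, -155, -170, -210] -> [210, 155, 25] -> [25, 155, 210]
  [-18, -28, -6, 25, -30] -> [-30, -28, -18, -6, 25] -> [150, 140, 90, 30, -125] -> [150, 140, 90, 30, -125] -> [150, 140, 90] -> [90, 140, 150]
  [33, -50, -24, -9, -49, 3, 28, -4, 28] -> [-50, -49, -24, -9, -4, 3, 28, 28, 33] -> [250, 245, 120, 45, 20, -15, -140, -140, -165] -> [250, 245, 120, 45, 20, -15, -140, -165] -> [250, 245, 120] -> [120, 245, 250]
  [-11, -8, 21, -31, -25, -30, 2, -26] -> [-31, -30, -26, -25, -11, -8, 2, 21] -> [155, 150, 130, 125, 55, 40, -10, -105] -> [155, 150, 130, 125, 55, 40, -10, -105] -> [155, 150, 130] -> [130, 150, 155]
  [14, 48, 42, -25, -40, 18, -9, -28, -49] -> [-49, -40, -28, -25, -9, 14, 18, 42, 48] -> [245, 200, 140, 125, 45, -70, -90, -210, -240] -> [245, 200, 140, 125, 45, -70, -90, -210, -240] -> [245, 200, 140] -> [140, 200, 245]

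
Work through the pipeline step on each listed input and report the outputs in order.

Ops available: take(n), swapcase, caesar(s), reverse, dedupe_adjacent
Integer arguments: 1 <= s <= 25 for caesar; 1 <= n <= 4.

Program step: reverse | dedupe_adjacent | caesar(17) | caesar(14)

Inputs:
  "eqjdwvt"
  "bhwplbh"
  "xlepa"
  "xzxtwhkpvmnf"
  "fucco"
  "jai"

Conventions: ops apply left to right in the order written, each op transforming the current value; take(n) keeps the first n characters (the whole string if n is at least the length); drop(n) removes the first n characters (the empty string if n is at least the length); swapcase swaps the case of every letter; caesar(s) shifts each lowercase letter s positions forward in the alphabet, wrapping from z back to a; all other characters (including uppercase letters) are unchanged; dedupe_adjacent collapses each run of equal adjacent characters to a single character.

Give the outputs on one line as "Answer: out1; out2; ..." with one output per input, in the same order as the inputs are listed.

Execution, op by op:
  "eqjdwvt" -> "tvwdjqe" -> "tvwdjqe" -> "kmnuahv" -> "yabiovj"
  "bhwplbh" -> "hblpwhb" -> "hblpwhb" -> "yscgnys" -> "mgqubmg"
  "xlepa" -> "apelx" -> "apelx" -> "rgvco" -> "fujqc"
  "xzxtwhkpvmnf" -> "fnmvpkhwtxzx" -> "fnmvpkhwtxzx" -> "wedmgbynkoqo" -> "ksraupmbycec"
  "fucco" -> "occuf" -> "ocuf" -> "ftlw" -> "thzk"
  "jai" -> "iaj" -> "iaj" -> "zra" -> "nfo"

"yabiovj"; "mgqubmg"; "fujqc"; "ksraupmbycec"; "thzk"; "nfo"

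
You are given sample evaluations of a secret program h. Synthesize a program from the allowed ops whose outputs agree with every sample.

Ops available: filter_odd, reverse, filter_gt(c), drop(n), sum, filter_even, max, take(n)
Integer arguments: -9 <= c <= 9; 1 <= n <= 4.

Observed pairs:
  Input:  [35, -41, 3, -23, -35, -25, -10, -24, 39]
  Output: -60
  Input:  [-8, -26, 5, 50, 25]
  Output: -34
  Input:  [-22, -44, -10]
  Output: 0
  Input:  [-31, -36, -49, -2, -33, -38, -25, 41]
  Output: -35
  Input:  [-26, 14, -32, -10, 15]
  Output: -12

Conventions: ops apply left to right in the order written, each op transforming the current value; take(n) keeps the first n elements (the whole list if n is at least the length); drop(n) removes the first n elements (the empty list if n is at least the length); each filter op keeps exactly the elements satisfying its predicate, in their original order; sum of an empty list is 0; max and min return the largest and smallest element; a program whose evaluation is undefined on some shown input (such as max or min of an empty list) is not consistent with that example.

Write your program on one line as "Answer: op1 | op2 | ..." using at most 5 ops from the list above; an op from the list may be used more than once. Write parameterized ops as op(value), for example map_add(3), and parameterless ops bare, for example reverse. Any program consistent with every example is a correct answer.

reverse | drop(3) | take(2) | sum

Check, running the answer program on each example:
  [35, -41, 3, -23, -35, -25, -10, -24, 39] -> [39, -24, -10, -25, -35, -23, 3, -41, 35] -> [-25, -35, -23, 3, -41, 35] -> [-25, -35] -> -60
  [-8, -26, 5, 50, 25] -> [25, 50, 5, -26, -8] -> [-26, -8] -> [-26, -8] -> -34
  [-22, -44, -10] -> [-10, -44, -22] -> [] -> [] -> 0
  [-31, -36, -49, -2, -33, -38, -25, 41] -> [41, -25, -38, -33, -2, -49, -36, -31] -> [-33, -2, -49, -36, -31] -> [-33, -2] -> -35
  [-26, 14, -32, -10, 15] -> [15, -10, -32, 14, -26] -> [14, -26] -> [14, -26] -> -12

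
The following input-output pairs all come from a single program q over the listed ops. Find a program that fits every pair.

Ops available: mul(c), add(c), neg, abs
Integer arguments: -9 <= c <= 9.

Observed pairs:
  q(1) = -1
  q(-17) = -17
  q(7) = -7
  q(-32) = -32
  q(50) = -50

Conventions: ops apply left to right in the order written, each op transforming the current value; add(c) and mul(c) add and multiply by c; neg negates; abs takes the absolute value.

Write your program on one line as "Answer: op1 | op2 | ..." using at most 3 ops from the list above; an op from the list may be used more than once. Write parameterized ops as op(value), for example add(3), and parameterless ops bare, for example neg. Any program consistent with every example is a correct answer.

abs | neg

Check, running the answer program on each example:
  1 -> 1 -> -1
  -17 -> 17 -> -17
  7 -> 7 -> -7
  -32 -> 32 -> -32
  50 -> 50 -> -50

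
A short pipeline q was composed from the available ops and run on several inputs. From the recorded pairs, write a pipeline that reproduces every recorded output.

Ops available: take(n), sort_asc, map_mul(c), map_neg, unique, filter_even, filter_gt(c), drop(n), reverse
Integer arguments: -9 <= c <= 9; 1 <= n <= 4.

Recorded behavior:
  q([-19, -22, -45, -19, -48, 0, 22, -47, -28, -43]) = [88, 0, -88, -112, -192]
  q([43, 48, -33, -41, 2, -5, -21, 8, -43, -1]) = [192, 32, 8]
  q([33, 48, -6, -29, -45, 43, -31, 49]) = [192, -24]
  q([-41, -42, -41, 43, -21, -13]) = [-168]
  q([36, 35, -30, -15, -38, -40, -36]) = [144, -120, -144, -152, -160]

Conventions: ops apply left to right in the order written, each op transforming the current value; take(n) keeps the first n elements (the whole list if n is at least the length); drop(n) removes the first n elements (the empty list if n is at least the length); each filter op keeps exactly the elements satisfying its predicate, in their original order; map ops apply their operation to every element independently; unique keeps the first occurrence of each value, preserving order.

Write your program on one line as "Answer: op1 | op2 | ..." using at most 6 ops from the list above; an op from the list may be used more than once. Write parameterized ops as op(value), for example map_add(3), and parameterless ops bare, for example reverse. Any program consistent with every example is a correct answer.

unique | map_neg | filter_even | map_mul(-4) | sort_asc | reverse

Check, running the answer program on each example:
  [-19, -22, -45, -19, -48, 0, 22, -47, -28, -43] -> [-19, -22, -45, -48, 0, 22, -47, -28, -43] -> [19, 22, 45, 48, 0, -22, 47, 28, 43] -> [22, 48, 0, -22, 28] -> [-88, -192, 0, 88, -112] -> [-192, -112, -88, 0, 88] -> [88, 0, -88, -112, -192]
  [43, 48, -33, -41, 2, -5, -21, 8, -43, -1] -> [43, 48, -33, -41, 2, -5, -21, 8, -43, -1] -> [-43, -48, 33, 41, -2, 5, 21, -8, 43, 1] -> [-48, -2, -8] -> [192, 8, 32] -> [8, 32, 192] -> [192, 32, 8]
  [33, 48, -6, -29, -45, 43, -31, 49] -> [33, 48, -6, -29, -45, 43, -31, 49] -> [-33, -48, 6, 29, 45, -43, 31, -49] -> [-48, 6] -> [192, -24] -> [-24, 192] -> [192, -24]
  [-41, -42, -41, 43, -21, -13] -> [-41, -42, 43, -21, -13] -> [41, 42, -43, 21, 13] -> [42] -> [-168] -> [-168] -> [-168]
  [36, 35, -30, -15, -38, -40, -36] -> [36, 35, -30, -15, -38, -40, -36] -> [-36, -35, 30, 15, 38, 40, 36] -> [-36, 30, 38, 40, 36] -> [144, -120, -152, -160, -144] -> [-160, -152, -144, -120, 144] -> [144, -120, -144, -152, -160]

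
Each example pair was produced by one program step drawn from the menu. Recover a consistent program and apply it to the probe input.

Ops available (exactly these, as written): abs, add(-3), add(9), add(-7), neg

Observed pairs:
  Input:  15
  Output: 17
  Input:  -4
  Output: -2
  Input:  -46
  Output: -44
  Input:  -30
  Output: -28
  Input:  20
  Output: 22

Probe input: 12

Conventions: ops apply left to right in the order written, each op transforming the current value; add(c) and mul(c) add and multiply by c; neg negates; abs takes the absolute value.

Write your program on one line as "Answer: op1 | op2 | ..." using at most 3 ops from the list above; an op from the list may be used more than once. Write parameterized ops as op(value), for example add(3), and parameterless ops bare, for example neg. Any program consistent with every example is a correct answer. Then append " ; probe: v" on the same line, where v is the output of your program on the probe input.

add(-7) | add(9) ; probe: 14

Check, running the answer program on each example:
  15 -> 8 -> 17
  -4 -> -11 -> -2
  -46 -> -53 -> -44
  -30 -> -37 -> -28
  20 -> 13 -> 22
  probe: 12 -> 5 -> 14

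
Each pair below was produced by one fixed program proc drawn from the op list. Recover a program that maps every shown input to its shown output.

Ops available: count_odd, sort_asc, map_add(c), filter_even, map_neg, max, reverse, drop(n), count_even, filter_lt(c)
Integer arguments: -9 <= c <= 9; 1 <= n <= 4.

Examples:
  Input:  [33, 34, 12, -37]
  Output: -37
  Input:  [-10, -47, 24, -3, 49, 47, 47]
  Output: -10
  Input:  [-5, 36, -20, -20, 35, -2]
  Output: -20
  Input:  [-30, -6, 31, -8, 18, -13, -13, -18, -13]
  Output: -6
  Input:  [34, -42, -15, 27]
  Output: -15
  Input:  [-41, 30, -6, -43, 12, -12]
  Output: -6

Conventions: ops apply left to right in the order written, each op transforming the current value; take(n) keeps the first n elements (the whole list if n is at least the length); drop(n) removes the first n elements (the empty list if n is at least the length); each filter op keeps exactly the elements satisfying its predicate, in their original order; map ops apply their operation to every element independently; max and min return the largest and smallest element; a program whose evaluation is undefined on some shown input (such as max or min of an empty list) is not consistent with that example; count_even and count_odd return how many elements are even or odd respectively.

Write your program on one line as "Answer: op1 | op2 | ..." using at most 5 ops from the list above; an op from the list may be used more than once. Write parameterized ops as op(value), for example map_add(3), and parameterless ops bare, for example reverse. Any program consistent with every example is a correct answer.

filter_lt(1) | filter_lt(-5) | sort_asc | max

Check, running the answer program on each example:
  [33, 34, 12, -37] -> [-37] -> [-37] -> [-37] -> -37
  [-10, -47, 24, -3, 49, 47, 47] -> [-10, -47, -3] -> [-10, -47] -> [-47, -10] -> -10
  [-5, 36, -20, -20, 35, -2] -> [-5, -20, -20, -2] -> [-20, -20] -> [-20, -20] -> -20
  [-30, -6, 31, -8, 18, -13, -13, -18, -13] -> [-30, -6, -8, -13, -13, -18, -13] -> [-30, -6, -8, -13, -13, -18, -13] -> [-30, -18, -13, -13, -13, -8, -6] -> -6
  [34, -42, -15, 27] -> [-42, -15] -> [-42, -15] -> [-42, -15] -> -15
  [-41, 30, -6, -43, 12, -12] -> [-41, -6, -43, -12] -> [-41, -6, -43, -12] -> [-43, -41, -12, -6] -> -6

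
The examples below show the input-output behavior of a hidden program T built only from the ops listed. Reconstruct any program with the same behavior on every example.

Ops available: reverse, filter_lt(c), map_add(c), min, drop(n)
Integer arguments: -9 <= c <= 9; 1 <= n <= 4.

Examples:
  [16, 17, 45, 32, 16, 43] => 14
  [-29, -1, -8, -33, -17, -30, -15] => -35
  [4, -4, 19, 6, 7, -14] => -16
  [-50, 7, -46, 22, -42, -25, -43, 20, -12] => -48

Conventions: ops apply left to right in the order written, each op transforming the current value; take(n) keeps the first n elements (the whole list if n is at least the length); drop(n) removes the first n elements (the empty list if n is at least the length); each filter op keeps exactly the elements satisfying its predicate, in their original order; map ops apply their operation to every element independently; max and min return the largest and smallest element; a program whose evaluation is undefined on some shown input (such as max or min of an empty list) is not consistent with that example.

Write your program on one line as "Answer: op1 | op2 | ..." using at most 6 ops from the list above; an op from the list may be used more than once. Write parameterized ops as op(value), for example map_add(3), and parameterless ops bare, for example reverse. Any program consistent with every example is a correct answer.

map_add(-1) | drop(2) | reverse | map_add(-1) | min

Check, running the answer program on each example:
  [16, 17, 45, 32, 16, 43] -> [15, 16, 44, 31, 15, 42] -> [44, 31, 15, 42] -> [42, 15, 31, 44] -> [41, 14, 30, 43] -> 14
  [-29, -1, -8, -33, -17, -30, -15] -> [-30, -2, -9, -34, -18, -31, -16] -> [-9, -34, -18, -31, -16] -> [-16, -31, -18, -34, -9] -> [-17, -32, -19, -35, -10] -> -35
  [4, -4, 19, 6, 7, -14] -> [3, -5, 18, 5, 6, -15] -> [18, 5, 6, -15] -> [-15, 6, 5, 18] -> [-16, 5, 4, 17] -> -16
  [-50, 7, -46, 22, -42, -25, -43, 20, -12] -> [-51, 6, -47, 21, -43, -26, -44, 19, -13] -> [-47, 21, -43, -26, -44, 19, -13] -> [-13, 19, -44, -26, -43, 21, -47] -> [-14, 18, -45, -27, -44, 20, -48] -> -48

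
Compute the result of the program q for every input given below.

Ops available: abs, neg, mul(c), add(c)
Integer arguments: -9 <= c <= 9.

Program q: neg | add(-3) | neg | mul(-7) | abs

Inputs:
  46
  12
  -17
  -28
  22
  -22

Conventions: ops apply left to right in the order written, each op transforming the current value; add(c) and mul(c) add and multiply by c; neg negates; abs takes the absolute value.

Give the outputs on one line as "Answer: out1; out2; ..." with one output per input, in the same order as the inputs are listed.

Execution, op by op:
  46 -> -46 -> -49 -> 49 -> -343 -> 343
  12 -> -12 -> -15 -> 15 -> -105 -> 105
  -17 -> 17 -> 14 -> -14 -> 98 -> 98
  -28 -> 28 -> 25 -> -25 -> 175 -> 175
  22 -> -22 -> -25 -> 25 -> -175 -> 175
  -22 -> 22 -> 19 -> -19 -> 133 -> 133

343; 105; 98; 175; 175; 133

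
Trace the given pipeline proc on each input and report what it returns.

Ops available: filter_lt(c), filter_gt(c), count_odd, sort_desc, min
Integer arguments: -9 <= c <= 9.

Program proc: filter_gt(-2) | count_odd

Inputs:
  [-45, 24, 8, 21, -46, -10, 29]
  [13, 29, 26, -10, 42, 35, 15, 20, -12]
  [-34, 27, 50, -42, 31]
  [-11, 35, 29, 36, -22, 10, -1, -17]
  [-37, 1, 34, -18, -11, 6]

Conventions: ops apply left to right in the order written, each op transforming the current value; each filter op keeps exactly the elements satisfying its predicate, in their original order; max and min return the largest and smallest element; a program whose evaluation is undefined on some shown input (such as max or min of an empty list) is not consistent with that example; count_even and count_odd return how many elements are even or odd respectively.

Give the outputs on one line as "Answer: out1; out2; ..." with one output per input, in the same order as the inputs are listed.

2; 4; 2; 3; 1

Execution, op by op:
  [-45, 24, 8, 21, -46, -10, 29] -> [24, 8, 21, 29] -> 2
  [13, 29, 26, -10, 42, 35, 15, 20, -12] -> [13, 29, 26, 42, 35, 15, 20] -> 4
  [-34, 27, 50, -42, 31] -> [27, 50, 31] -> 2
  [-11, 35, 29, 36, -22, 10, -1, -17] -> [35, 29, 36, 10, -1] -> 3
  [-37, 1, 34, -18, -11, 6] -> [1, 34, 6] -> 1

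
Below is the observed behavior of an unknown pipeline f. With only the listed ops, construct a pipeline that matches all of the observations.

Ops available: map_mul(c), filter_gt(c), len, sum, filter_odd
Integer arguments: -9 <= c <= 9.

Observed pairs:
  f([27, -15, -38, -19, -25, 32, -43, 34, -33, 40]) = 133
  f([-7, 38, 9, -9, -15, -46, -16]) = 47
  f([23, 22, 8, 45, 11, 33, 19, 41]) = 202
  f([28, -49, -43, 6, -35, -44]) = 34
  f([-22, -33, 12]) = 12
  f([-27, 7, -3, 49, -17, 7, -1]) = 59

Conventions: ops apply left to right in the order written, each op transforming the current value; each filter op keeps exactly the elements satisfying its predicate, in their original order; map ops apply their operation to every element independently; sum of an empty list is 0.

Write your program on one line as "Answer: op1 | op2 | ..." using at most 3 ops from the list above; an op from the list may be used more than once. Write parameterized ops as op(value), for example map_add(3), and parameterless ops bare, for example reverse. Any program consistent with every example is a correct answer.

filter_gt(-4) | sum

Check, running the answer program on each example:
  [27, -15, -38, -19, -25, 32, -43, 34, -33, 40] -> [27, 32, 34, 40] -> 133
  [-7, 38, 9, -9, -15, -46, -16] -> [38, 9] -> 47
  [23, 22, 8, 45, 11, 33, 19, 41] -> [23, 22, 8, 45, 11, 33, 19, 41] -> 202
  [28, -49, -43, 6, -35, -44] -> [28, 6] -> 34
  [-22, -33, 12] -> [12] -> 12
  [-27, 7, -3, 49, -17, 7, -1] -> [7, -3, 49, 7, -1] -> 59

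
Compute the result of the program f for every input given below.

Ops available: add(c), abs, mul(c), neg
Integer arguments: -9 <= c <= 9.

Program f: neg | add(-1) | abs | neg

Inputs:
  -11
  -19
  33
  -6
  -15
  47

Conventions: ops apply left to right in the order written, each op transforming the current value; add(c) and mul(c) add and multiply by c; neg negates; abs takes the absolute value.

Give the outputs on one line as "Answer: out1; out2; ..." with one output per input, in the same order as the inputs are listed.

Execution, op by op:
  -11 -> 11 -> 10 -> 10 -> -10
  -19 -> 19 -> 18 -> 18 -> -18
  33 -> -33 -> -34 -> 34 -> -34
  -6 -> 6 -> 5 -> 5 -> -5
  -15 -> 15 -> 14 -> 14 -> -14
  47 -> -47 -> -48 -> 48 -> -48

-10; -18; -34; -5; -14; -48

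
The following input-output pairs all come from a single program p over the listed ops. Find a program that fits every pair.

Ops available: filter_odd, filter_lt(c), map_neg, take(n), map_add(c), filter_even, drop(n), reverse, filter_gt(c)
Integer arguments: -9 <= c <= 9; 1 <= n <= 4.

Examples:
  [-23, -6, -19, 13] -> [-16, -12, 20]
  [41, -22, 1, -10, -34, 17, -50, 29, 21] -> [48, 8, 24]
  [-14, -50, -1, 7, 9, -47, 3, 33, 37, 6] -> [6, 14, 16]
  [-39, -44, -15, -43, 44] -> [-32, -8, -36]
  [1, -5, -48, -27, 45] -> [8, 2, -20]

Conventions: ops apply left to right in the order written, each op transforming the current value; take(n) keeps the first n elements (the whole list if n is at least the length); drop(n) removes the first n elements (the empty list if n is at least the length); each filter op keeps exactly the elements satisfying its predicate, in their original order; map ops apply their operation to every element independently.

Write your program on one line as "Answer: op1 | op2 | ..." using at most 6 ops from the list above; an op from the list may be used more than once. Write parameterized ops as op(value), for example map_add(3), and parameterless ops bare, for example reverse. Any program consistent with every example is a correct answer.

map_add(7) | reverse | filter_even | reverse | take(3)

Check, running the answer program on each example:
  [-23, -6, -19, 13] -> [-16, 1, -12, 20] -> [20, -12, 1, -16] -> [20, -12, -16] -> [-16, -12, 20] -> [-16, -12, 20]
  [41, -22, 1, -10, -34, 17, -50, 29, 21] -> [48, -15, 8, -3, -27, 24, -43, 36, 28] -> [28, 36, -43, 24, -27, -3, 8, -15, 48] -> [28, 36, 24, 8, 48] -> [48, 8, 24, 36, 28] -> [48, 8, 24]
  [-14, -50, -1, 7, 9, -47, 3, 33, 37, 6] -> [-7, -43, 6, 14, 16, -40, 10, 40, 44, 13] -> [13, 44, 40, 10, -40, 16, 14, 6, -43, -7] -> [44, 40, 10, -40, 16, 14, 6] -> [6, 14, 16, -40, 10, 40, 44] -> [6, 14, 16]
  [-39, -44, -15, -43, 44] -> [-32, -37, -8, -36, 51] -> [51, -36, -8, -37, -32] -> [-36, -8, -32] -> [-32, -8, -36] -> [-32, -8, -36]
  [1, -5, -48, -27, 45] -> [8, 2, -41, -20, 52] -> [52, -20, -41, 2, 8] -> [52, -20, 2, 8] -> [8, 2, -20, 52] -> [8, 2, -20]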